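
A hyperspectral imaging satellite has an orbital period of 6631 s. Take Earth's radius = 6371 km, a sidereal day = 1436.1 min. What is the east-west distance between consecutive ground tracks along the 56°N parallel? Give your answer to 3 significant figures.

1720 km

Node shift per orbit = (6631.0/86166) × 360° = 27.70°.
Equatorial spacing = 27.70 × 111.2 km/° = 3081 km.
At 56° latitude, spacing = 3081 × cos(56°) = 1723 km.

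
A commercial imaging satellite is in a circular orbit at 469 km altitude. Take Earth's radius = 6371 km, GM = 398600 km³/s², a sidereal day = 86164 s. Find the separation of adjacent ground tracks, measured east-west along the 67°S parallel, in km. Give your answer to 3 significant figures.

1020 km

Semi-major axis a = 6371 + 469 = 6840 km. Period T = 2π√(a³/μ) = 2π√(6840³/398600) = 5629.8 s = 93.83 min.
Node shift per orbit = (5629.8/86164) × 360° = 23.52°.
Equatorial spacing = 23.52 × 111.2 km/° = 2616 km.
At 67° latitude, spacing = 2616 × cos(67°) = 1022 km.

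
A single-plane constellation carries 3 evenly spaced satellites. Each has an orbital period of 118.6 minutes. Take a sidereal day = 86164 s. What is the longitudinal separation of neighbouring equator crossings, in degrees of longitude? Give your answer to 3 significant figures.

T = 118.6 min = 7116.0 s.
Single-satellite node shift = (7116.0/86164) × 360° = 29.73°.
With 3 satellites evenly phased, successive equator crossings are 29.73/3 = 9.910° apart.

9.91°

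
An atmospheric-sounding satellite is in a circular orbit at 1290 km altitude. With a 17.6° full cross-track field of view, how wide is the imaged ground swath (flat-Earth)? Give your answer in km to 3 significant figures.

399 km

Half-angle = 17.6°/2 = 8.8°.
Swath width ≈ 2h·tan(θ/2) = 2 × 1290 × tan(8.8°) = 399.4 km.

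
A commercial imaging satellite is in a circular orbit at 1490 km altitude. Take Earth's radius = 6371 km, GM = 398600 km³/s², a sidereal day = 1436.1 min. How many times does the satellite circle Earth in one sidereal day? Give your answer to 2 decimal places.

12.42

Semi-major axis a = 6371 + 1490 = 7861 km. Period T = 2π√(a³/μ) = 2π√(7861³/398600) = 6936.3 s = 115.61 min.
Orbits per sidereal day = 86166 / 6936.3 = 12.422.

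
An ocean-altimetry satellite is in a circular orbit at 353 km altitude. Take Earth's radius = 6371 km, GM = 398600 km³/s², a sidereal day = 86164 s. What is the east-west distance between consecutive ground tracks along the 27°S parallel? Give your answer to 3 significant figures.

2270 km

Semi-major axis a = 6371 + 353 = 6724 km. Period T = 2π√(a³/μ) = 2π√(6724³/398600) = 5487.2 s = 91.45 min.
Node shift per orbit = (5487.2/86164) × 360° = 22.93°.
Equatorial spacing = 22.93 × 111.2 km/° = 2549 km.
At 27° latitude, spacing = 2549 × cos(27°) = 2271 km.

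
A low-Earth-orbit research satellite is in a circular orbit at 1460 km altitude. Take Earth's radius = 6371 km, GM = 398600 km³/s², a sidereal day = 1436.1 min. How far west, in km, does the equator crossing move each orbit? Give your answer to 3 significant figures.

3200 km

Semi-major axis a = 6371 + 1460 = 7831 km. Period T = 2π√(a³/μ) = 2π√(7831³/398600) = 6896.6 s = 114.94 min.
During one orbit Earth rotates (6896.6 / 86166) × 360° = 28.81°.
At the equator that is 28.81° × (2π·6371/360) km/° = 28.81 × 111.2 = 3204 km.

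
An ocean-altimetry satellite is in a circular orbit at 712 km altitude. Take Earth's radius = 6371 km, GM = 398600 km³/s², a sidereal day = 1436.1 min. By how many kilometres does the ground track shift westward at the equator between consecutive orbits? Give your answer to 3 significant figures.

2760 km

Semi-major axis a = 6371 + 712 = 7083 km. Period T = 2π√(a³/μ) = 2π√(7083³/398600) = 5932.5 s = 98.87 min.
During one orbit Earth rotates (5932.5 / 86166) × 360° = 24.79°.
At the equator that is 24.79° × (2π·6371/360) km/° = 24.79 × 111.2 = 2756 km.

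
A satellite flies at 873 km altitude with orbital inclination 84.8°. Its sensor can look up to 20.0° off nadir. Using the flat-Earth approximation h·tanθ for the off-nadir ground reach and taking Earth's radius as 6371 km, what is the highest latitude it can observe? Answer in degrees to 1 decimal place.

87.7°

For a prograde orbit the ground track reaches latitude ±i = ±84.8°.
Sensor half-swath on the ground ≈ 873·tan(20.0°) = 318 km = 2.86° of latitude.
Maximum observable latitude ≈ 84.8 + 2.86 = 87.7°.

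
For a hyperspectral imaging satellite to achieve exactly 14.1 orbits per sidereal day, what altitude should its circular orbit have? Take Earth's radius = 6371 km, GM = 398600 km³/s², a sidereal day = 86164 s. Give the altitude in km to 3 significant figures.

853 km

Required period T = 86164 / 14.1 = 6110.9 s.
From T = 2π√(a³/μ): a = (μ T²/4π²)^(1/3) = (398600 × 6110.9² / 4π²)^(1/3) = 7224 km.
Altitude h = a − R = 7224 − 6371 = 853 km.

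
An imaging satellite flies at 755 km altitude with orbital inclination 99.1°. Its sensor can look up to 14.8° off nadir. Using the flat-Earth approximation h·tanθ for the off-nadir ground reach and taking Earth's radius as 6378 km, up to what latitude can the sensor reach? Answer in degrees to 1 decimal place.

Retrograde orbit: the ground track reaches ±(180° − i) = ±(180 − 99.1) = ±80.9°.
Sensor half-swath on the ground ≈ 755·tan(14.8°) = 199 km = 1.79° of latitude.
Maximum observable latitude ≈ 80.9 + 1.79 = 82.7°.

82.7°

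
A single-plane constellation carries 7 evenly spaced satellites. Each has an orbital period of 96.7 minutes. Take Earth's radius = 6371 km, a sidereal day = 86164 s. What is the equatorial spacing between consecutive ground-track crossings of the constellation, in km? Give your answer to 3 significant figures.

385 km

T = 96.7 min = 5802.0 s.
Single-satellite node shift = (5802.0/86164) × 360° = 24.24°.
With 7 satellites evenly phased, successive equator crossings are 24.24/7 = 3.463° apart.
That is 3.463 × 111.2 = 385 km at the equator.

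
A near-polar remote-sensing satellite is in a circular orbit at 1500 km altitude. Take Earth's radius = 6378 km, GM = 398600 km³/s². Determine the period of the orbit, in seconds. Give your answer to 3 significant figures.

Semi-major axis a = 6378 + 1500 = 7878 km. Period T = 2π√(a³/μ) = 2π√(7878³/398600) = 6958.8 s = 115.98 min.

6960 seconds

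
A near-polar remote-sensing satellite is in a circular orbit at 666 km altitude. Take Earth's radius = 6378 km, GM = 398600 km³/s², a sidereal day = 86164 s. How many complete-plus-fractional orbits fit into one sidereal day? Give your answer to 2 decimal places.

Semi-major axis a = 6378 + 666 = 7044 km. Period T = 2π√(a³/μ) = 2π√(7044³/398600) = 5883.6 s = 98.06 min.
Orbits per sidereal day = 86164 / 5883.6 = 14.645.

14.64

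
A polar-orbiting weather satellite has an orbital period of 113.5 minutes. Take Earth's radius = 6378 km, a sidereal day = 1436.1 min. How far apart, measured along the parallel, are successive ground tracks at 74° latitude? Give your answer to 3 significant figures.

T = 113.5 min = 6810.0 s.
Node shift per orbit = (6810.0/86166) × 360° = 28.45°.
Equatorial spacing = 28.45 × 111.3 km/° = 3167 km.
At 74° latitude, spacing = 3167 × cos(74°) = 873 km.

873 km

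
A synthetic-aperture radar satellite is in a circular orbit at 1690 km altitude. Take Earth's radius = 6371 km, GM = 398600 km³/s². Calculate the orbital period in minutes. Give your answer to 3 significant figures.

120 min

Semi-major axis a = 6371 + 1690 = 8061 km. Period T = 2π√(a³/μ) = 2π√(8061³/398600) = 7202.7 s = 120.04 min.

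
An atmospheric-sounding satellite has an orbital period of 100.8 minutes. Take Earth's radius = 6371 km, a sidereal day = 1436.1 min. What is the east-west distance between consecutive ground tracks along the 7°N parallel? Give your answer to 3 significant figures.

T = 100.8 min = 6048.0 s.
Node shift per orbit = (6048.0/86166) × 360° = 25.27°.
Equatorial spacing = 25.27 × 111.2 km/° = 2810 km.
At 7° latitude, spacing = 2810 × cos(7°) = 2789 km.

2790 km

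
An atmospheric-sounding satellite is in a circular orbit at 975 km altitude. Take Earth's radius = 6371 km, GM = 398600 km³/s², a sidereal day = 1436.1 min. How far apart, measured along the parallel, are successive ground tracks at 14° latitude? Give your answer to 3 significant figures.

Semi-major axis a = 6371 + 975 = 7346 km. Period T = 2π√(a³/μ) = 2π√(7346³/398600) = 6266.0 s = 104.43 min.
Node shift per orbit = (6266.0/86166) × 360° = 26.18°.
Equatorial spacing = 26.18 × 111.2 km/° = 2911 km.
At 14° latitude, spacing = 2911 × cos(14°) = 2825 km.

2820 km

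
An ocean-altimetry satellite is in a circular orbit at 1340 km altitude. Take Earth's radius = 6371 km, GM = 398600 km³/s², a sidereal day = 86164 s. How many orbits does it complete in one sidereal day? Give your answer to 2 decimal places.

12.79

Semi-major axis a = 6371 + 1340 = 7711 km. Period T = 2π√(a³/μ) = 2π√(7711³/398600) = 6738.7 s = 112.31 min.
Orbits per sidereal day = 86164 / 6738.7 = 12.786.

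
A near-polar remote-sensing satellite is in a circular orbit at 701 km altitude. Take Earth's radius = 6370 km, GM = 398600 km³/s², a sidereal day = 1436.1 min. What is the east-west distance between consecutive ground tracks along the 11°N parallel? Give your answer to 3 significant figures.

2700 km

Semi-major axis a = 6370 + 701 = 7071 km. Period T = 2π√(a³/μ) = 2π√(7071³/398600) = 5917.4 s = 98.62 min.
Node shift per orbit = (5917.4/86166) × 360° = 24.72°.
Equatorial spacing = 24.72 × 111.2 km/° = 2749 km.
At 11° latitude, spacing = 2749 × cos(11°) = 2698 km.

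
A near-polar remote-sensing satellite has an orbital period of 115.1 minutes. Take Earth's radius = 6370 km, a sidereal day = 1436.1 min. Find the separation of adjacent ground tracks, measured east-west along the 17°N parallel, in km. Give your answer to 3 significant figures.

T = 115.1 min = 6906.0 s.
Node shift per orbit = (6906.0/86166) × 360° = 28.85°.
Equatorial spacing = 28.85 × 111.2 km/° = 3208 km.
At 17° latitude, spacing = 3208 × cos(17°) = 3068 km.

3070 km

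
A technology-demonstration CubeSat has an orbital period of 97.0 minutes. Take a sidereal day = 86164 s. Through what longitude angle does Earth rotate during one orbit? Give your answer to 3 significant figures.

T = 97.0 min = 5820.0 s.
During one orbit Earth rotates (5820.0 / 86164) × 360° = 24.32°.

24.3°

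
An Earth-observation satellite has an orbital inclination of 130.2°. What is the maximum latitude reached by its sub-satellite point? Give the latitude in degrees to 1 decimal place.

Retrograde orbit: the ground track reaches ±(180° − i) = ±(180 − 130.2) = ±49.8°.

49.8°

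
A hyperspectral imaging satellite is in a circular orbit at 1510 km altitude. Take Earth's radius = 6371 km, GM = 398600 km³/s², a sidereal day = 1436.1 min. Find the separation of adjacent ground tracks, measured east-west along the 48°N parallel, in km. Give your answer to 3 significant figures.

2160 km

Semi-major axis a = 6371 + 1510 = 7881 km. Period T = 2π√(a³/μ) = 2π√(7881³/398600) = 6962.8 s = 116.05 min.
Node shift per orbit = (6962.8/86166) × 360° = 29.09°.
Equatorial spacing = 29.09 × 111.2 km/° = 3235 km.
At 48° latitude, spacing = 3235 × cos(48°) = 2164 km.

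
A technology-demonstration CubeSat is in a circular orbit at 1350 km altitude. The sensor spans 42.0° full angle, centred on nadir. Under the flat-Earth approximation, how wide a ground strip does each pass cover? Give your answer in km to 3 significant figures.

1040 km

Half-angle = 42.0°/2 = 21°.
Swath width ≈ 2h·tan(θ/2) = 2 × 1350 × tan(21°) = 1036.4 km.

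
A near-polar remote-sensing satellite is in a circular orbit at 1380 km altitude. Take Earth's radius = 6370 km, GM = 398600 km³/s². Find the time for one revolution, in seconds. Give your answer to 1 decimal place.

6789.9 seconds

Semi-major axis a = 6370 + 1380 = 7750 km. Period T = 2π√(a³/μ) = 2π√(7750³/398600) = 6789.9 s = 113.17 min.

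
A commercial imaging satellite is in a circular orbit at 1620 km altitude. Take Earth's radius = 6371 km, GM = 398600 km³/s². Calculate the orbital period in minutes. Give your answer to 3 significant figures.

Semi-major axis a = 6371 + 1620 = 7991 km. Period T = 2π√(a³/μ) = 2π√(7991³/398600) = 7109.1 s = 118.48 min.

118 min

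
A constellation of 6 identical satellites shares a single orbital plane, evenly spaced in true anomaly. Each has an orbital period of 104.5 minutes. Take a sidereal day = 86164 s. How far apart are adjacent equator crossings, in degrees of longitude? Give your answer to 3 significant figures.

4.37°

T = 104.5 min = 6270.0 s.
Single-satellite node shift = (6270.0/86164) × 360° = 26.20°.
With 6 satellites evenly phased, successive equator crossings are 26.20/6 = 4.366° apart.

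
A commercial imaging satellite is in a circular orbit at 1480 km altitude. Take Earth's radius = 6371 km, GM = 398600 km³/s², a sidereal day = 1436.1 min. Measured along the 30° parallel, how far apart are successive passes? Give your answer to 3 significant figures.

Semi-major axis a = 6371 + 1480 = 7851 km. Period T = 2π√(a³/μ) = 2π√(7851³/398600) = 6923.1 s = 115.38 min.
Node shift per orbit = (6923.1/86166) × 360° = 28.92°.
Equatorial spacing = 28.92 × 111.2 km/° = 3216 km.
At 30° latitude, spacing = 3216 × cos(30°) = 2785 km.

2790 km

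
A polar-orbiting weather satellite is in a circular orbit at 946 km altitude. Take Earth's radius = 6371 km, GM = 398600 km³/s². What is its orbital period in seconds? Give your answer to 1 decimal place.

6228.9 seconds

Semi-major axis a = 6371 + 946 = 7317 km. Period T = 2π√(a³/μ) = 2π√(7317³/398600) = 6228.9 s = 103.81 min.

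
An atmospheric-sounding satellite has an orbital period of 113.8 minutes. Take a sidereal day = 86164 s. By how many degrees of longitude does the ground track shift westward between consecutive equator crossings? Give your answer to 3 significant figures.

28.5°

T = 113.8 min = 6828.0 s.
During one orbit Earth rotates (6828.0 / 86164) × 360° = 28.53°.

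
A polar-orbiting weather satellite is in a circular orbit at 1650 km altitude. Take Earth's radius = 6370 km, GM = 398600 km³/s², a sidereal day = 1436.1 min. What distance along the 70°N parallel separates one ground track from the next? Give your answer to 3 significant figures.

1140 km

Semi-major axis a = 6370 + 1650 = 8020 km. Period T = 2π√(a³/μ) = 2π√(8020³/398600) = 7147.8 s = 119.13 min.
Node shift per orbit = (7147.8/86166) × 360° = 29.86°.
Equatorial spacing = 29.86 × 111.2 km/° = 3320 km.
At 70° latitude, spacing = 3320 × cos(70°) = 1136 km.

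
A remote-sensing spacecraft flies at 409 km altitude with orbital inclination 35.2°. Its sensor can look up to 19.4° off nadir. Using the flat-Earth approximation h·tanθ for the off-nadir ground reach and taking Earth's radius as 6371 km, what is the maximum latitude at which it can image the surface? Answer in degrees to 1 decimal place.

For a prograde orbit the ground track reaches latitude ±i = ±35.2°.
Sensor half-swath on the ground ≈ 409·tan(19.4°) = 144 km = 1.30° of latitude.
Maximum observable latitude ≈ 35.2 + 1.30 = 36.5°.

36.5°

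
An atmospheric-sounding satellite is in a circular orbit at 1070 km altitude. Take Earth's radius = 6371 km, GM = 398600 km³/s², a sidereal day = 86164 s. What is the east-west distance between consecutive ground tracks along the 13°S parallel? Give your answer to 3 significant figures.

Semi-major axis a = 6371 + 1070 = 7441 km. Period T = 2π√(a³/μ) = 2π√(7441³/398600) = 6387.9 s = 106.47 min.
Node shift per orbit = (6387.9/86164) × 360° = 26.69°.
Equatorial spacing = 26.69 × 111.2 km/° = 2968 km.
At 13° latitude, spacing = 2968 × cos(13°) = 2892 km.

2890 km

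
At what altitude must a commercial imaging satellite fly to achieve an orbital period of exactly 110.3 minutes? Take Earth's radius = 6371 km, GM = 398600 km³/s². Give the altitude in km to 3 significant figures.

T = 110.3 min = 6618.0 s.
From T = 2π√(a³/μ): a = (μ T²/4π²)^(1/3) = (398600 × 6618.0² / 4π²)^(1/3) = 7619 km.
Altitude h = a − R = 7619 − 6371 = 1248 km.

1250 km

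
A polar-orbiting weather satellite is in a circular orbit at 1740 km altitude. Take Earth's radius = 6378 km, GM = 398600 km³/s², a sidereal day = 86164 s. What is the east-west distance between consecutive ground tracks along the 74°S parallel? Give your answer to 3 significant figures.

933 km

Semi-major axis a = 6378 + 1740 = 8118 km. Period T = 2π√(a³/μ) = 2π√(8118³/398600) = 7279.2 s = 121.32 min.
Node shift per orbit = (7279.2/86164) × 360° = 30.41°.
Equatorial spacing = 30.41 × 111.3 km/° = 3386 km.
At 74° latitude, spacing = 3386 × cos(74°) = 933 km.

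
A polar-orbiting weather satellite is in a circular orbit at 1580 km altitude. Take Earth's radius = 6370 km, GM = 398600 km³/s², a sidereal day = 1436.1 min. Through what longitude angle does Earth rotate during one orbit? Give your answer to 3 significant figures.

29.5°

Semi-major axis a = 6370 + 1580 = 7950 km. Period T = 2π√(a³/μ) = 2π√(7950³/398600) = 7054.4 s = 117.57 min.
During one orbit Earth rotates (7054.4 / 86166) × 360° = 29.47°.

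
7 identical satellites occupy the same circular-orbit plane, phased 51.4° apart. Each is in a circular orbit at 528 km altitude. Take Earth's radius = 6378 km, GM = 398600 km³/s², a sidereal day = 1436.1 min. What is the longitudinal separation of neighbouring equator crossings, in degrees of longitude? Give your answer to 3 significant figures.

Semi-major axis a = 6378 + 528 = 6906 km. Period T = 2π√(a³/μ) = 2π√(6906³/398600) = 5711.5 s = 95.19 min.
Single-satellite node shift = (5711.5/86166) × 360° = 23.86°.
With 7 satellites evenly phased, successive equator crossings are 23.86/7 = 3.409° apart.

3.41°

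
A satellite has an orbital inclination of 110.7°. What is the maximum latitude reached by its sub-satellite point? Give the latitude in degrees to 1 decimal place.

Retrograde orbit: the ground track reaches ±(180° − i) = ±(180 − 110.7) = ±69.3°.

69.3°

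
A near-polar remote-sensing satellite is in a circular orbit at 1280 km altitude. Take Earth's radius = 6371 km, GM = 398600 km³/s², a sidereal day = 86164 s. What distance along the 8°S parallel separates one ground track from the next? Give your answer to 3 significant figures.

Semi-major axis a = 6371 + 1280 = 7651 km. Period T = 2π√(a³/μ) = 2π√(7651³/398600) = 6660.2 s = 111.00 min.
Node shift per orbit = (6660.2/86164) × 360° = 27.83°.
Equatorial spacing = 27.83 × 111.2 km/° = 3094 km.
At 8° latitude, spacing = 3094 × cos(8°) = 3064 km.

3060 km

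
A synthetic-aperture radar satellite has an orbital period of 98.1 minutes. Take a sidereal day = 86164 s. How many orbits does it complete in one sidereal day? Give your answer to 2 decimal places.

14.64

T = 98.1 min = 5886.0 s.
Orbits per sidereal day = 86164 / 5886.0 = 14.639.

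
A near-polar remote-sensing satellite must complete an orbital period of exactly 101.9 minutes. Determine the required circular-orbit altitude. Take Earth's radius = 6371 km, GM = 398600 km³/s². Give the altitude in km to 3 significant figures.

856 km

T = 101.9 min = 6114.0 s.
From T = 2π√(a³/μ): a = (μ T²/4π²)^(1/3) = (398600 × 6114.0² / 4π²)^(1/3) = 7227 km.
Altitude h = a − R = 7227 − 6371 = 856 km.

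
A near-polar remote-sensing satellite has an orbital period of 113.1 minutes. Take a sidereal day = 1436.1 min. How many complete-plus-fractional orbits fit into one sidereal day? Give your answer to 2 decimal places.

12.70

T = 113.1 min = 6786.0 s.
Orbits per sidereal day = 86166 / 6786.0 = 12.698.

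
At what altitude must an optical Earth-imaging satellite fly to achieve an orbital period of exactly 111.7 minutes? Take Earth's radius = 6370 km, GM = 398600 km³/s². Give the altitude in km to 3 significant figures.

1310 km

T = 111.7 min = 6702.0 s.
From T = 2π√(a³/μ): a = (μ T²/4π²)^(1/3) = (398600 × 6702.0² / 4π²)^(1/3) = 7683 km.
Altitude h = a − R = 7683 − 6370 = 1313 km.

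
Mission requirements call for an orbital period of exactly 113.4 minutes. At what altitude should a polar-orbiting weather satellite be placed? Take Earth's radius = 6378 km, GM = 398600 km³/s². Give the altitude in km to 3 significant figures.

1380 km

T = 113.4 min = 6804.0 s.
From T = 2π√(a³/μ): a = (μ T²/4π²)^(1/3) = (398600 × 6804.0² / 4π²)^(1/3) = 7761 km.
Altitude h = a − R = 7761 − 6378 = 1383 km.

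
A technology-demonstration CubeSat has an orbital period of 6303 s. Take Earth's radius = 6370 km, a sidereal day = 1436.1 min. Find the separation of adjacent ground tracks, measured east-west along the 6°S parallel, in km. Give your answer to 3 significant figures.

2910 km

Node shift per orbit = (6303.0/86166) × 360° = 26.33°.
Equatorial spacing = 26.33 × 111.2 km/° = 2928 km.
At 6° latitude, spacing = 2928 × cos(6°) = 2912 km.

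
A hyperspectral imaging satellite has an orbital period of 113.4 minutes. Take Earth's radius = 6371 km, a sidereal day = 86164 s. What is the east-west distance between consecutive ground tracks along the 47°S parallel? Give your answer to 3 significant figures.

T = 113.4 min = 6804.0 s.
Node shift per orbit = (6804.0/86164) × 360° = 28.43°.
Equatorial spacing = 28.43 × 111.2 km/° = 3161 km.
At 47° latitude, spacing = 3161 × cos(47°) = 2156 km.

2160 km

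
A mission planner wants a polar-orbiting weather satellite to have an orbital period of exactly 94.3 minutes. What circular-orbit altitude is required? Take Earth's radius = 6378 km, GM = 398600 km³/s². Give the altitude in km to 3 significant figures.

485 km

T = 94.3 min = 5658.0 s.
From T = 2π√(a³/μ): a = (μ T²/4π²)^(1/3) = (398600 × 5658.0² / 4π²)^(1/3) = 6863 km.
Altitude h = a − R = 6863 − 6378 = 485 km.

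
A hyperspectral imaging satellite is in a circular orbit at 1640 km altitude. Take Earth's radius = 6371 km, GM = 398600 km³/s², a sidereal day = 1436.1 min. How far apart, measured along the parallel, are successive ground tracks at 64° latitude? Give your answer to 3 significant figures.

1450 km

Semi-major axis a = 6371 + 1640 = 8011 km. Period T = 2π√(a³/μ) = 2π√(8011³/398600) = 7135.8 s = 118.93 min.
Node shift per orbit = (7135.8/86166) × 360° = 29.81°.
Equatorial spacing = 29.81 × 111.2 km/° = 3315 km.
At 64° latitude, spacing = 3315 × cos(64°) = 1453 km.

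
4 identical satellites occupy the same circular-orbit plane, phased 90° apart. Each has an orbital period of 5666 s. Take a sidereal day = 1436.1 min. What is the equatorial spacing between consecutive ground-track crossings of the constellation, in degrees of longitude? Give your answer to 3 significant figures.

5.92°

Single-satellite node shift = (5666.0/86166) × 360° = 23.67°.
With 4 satellites evenly phased, successive equator crossings are 23.67/4 = 5.918° apart.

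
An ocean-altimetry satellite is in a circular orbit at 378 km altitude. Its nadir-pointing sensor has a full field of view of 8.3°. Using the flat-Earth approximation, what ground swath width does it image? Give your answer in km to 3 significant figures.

54.9 km

Half-angle = 8.3°/2 = 4.15°.
Swath width ≈ 2h·tan(θ/2) = 2 × 378 × tan(4.15°) = 54.9 km.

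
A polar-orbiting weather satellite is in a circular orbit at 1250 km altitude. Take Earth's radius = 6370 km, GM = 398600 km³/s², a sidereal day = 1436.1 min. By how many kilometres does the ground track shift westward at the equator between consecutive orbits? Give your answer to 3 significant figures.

Semi-major axis a = 6370 + 1250 = 7620 km. Period T = 2π√(a³/μ) = 2π√(7620³/398600) = 6619.8 s = 110.33 min.
During one orbit Earth rotates (6619.8 / 86166) × 360° = 27.66°.
At the equator that is 27.66° × (2π·6370/360) km/° = 27.66 × 111.2 = 3075 km.

3070 km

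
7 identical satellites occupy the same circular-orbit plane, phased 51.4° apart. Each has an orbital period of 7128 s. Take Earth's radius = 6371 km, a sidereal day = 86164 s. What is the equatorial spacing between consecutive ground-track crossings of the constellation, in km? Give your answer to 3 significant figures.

Single-satellite node shift = (7128.0/86164) × 360° = 29.78°.
With 7 satellites evenly phased, successive equator crossings are 29.78/7 = 4.254° apart.
That is 4.254 × 111.2 = 473 km at the equator.

473 km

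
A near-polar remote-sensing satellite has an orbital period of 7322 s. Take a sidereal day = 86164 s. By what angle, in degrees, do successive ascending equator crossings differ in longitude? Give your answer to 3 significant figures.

During one orbit Earth rotates (7322.0 / 86164) × 360° = 30.59°.

30.6°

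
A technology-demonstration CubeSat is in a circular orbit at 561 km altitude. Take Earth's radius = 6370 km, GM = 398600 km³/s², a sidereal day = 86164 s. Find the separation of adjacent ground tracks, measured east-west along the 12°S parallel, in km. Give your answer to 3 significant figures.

2610 km

Semi-major axis a = 6370 + 561 = 6931 km. Period T = 2π√(a³/μ) = 2π√(6931³/398600) = 5742.6 s = 95.71 min.
Node shift per orbit = (5742.6/86164) × 360° = 23.99°.
Equatorial spacing = 23.99 × 111.2 km/° = 2667 km.
At 12° latitude, spacing = 2667 × cos(12°) = 2609 km.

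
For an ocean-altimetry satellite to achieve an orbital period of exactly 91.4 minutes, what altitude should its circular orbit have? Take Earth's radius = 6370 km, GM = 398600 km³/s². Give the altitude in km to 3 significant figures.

T = 91.4 min = 5484.0 s.
From T = 2π√(a³/μ): a = (μ T²/4π²)^(1/3) = (398600 × 5484.0² / 4π²)^(1/3) = 6721 km.
Altitude h = a − R = 6721 − 6370 = 351 km.

351 km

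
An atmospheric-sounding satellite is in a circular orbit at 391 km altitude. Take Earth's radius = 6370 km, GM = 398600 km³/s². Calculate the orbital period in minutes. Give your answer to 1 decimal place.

Semi-major axis a = 6370 + 391 = 6761 km. Period T = 2π√(a³/μ) = 2π√(6761³/398600) = 5532.6 s = 92.21 min.

92.2 min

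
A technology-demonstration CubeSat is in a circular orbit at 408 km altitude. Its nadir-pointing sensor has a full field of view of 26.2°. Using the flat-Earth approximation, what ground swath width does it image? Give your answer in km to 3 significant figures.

Half-angle = 26.2°/2 = 13.1°.
Swath width ≈ 2h·tan(θ/2) = 2 × 408 × tan(13.1°) = 189.9 km.

190 km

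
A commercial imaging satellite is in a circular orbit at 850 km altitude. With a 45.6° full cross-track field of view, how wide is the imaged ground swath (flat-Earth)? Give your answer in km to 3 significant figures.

715 km

Half-angle = 45.6°/2 = 22.8°.
Swath width ≈ 2h·tan(θ/2) = 2 × 850 × tan(22.8°) = 714.6 km.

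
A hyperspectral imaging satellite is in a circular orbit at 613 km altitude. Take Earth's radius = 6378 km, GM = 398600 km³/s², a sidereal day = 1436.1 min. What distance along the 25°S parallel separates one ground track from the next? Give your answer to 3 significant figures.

2450 km

Semi-major axis a = 6378 + 613 = 6991 km. Period T = 2π√(a³/μ) = 2π√(6991³/398600) = 5817.3 s = 96.95 min.
Node shift per orbit = (5817.3/86166) × 360° = 24.30°.
Equatorial spacing = 24.30 × 111.3 km/° = 2706 km.
At 25° latitude, spacing = 2706 × cos(25°) = 2452 km.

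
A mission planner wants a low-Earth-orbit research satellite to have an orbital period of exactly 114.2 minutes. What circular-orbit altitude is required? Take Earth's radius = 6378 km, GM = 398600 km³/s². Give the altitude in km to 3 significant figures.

1420 km

T = 114.2 min = 6852.0 s.
From T = 2π√(a³/μ): a = (μ T²/4π²)^(1/3) = (398600 × 6852.0² / 4π²)^(1/3) = 7797 km.
Altitude h = a − R = 7797 − 6378 = 1419 km.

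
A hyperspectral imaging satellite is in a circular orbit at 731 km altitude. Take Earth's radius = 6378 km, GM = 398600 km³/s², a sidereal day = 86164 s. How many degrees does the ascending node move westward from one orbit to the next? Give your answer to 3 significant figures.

24.9°

Semi-major axis a = 6378 + 731 = 7109 km. Period T = 2π√(a³/μ) = 2π√(7109³/398600) = 5965.2 s = 99.42 min.
During one orbit Earth rotates (5965.2 / 86164) × 360° = 24.92°.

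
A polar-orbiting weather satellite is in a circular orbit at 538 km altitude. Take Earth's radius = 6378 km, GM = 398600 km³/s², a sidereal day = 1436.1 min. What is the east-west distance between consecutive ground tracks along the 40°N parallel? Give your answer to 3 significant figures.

Semi-major axis a = 6378 + 538 = 6916 km. Period T = 2π√(a³/μ) = 2π√(6916³/398600) = 5723.9 s = 95.40 min.
Node shift per orbit = (5723.9/86166) × 360° = 23.91°.
Equatorial spacing = 23.91 × 111.3 km/° = 2662 km.
At 40° latitude, spacing = 2662 × cos(40°) = 2039 km.

2040 km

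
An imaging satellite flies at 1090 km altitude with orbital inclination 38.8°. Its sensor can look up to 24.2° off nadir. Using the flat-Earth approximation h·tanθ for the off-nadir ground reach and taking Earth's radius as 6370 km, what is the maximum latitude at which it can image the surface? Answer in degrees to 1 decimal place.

43.2°

For a prograde orbit the ground track reaches latitude ±i = ±38.8°.
Sensor half-swath on the ground ≈ 1090·tan(24.2°) = 490 km = 4.41° of latitude.
Maximum observable latitude ≈ 38.8 + 4.41 = 43.2°.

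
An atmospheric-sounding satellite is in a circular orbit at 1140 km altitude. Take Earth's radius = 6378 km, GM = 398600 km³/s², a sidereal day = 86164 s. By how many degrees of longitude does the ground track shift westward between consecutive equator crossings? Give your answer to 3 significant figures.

Semi-major axis a = 6378 + 1140 = 7518 km. Period T = 2π√(a³/μ) = 2π√(7518³/398600) = 6487.3 s = 108.12 min.
During one orbit Earth rotates (6487.3 / 86164) × 360° = 27.10°.

27.1°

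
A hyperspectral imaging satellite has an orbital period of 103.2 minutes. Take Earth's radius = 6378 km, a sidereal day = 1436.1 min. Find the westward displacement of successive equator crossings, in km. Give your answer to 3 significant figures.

2880 km

T = 103.2 min = 6192.0 s.
During one orbit Earth rotates (6192.0 / 86166) × 360° = 25.87°.
At the equator that is 25.87° × (2π·6378/360) km/° = 25.87 × 111.3 = 2880 km.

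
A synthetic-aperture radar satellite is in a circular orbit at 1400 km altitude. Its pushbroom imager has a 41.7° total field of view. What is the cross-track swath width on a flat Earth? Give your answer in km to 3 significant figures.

1070 km

Half-angle = 41.7°/2 = 20.85°.
Swath width ≈ 2h·tan(θ/2) = 2 × 1400 × tan(20.85°) = 1066.4 km.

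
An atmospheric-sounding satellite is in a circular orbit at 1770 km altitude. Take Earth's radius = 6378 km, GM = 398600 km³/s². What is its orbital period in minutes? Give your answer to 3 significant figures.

Semi-major axis a = 6378 + 1770 = 8148 km. Period T = 2π√(a³/μ) = 2π√(8148³/398600) = 7319.6 s = 121.99 min.

122 min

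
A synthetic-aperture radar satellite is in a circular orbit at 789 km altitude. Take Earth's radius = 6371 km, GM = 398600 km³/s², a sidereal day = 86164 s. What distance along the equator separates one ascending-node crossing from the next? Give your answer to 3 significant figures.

2800 km

Semi-major axis a = 6371 + 789 = 7160 km. Period T = 2π√(a³/μ) = 2π√(7160³/398600) = 6029.5 s = 100.49 min.
During one orbit Earth rotates (6029.5 / 86164) × 360° = 25.19°.
At the equator that is 25.19° × (2π·6371/360) km/° = 25.19 × 111.2 = 2801 km.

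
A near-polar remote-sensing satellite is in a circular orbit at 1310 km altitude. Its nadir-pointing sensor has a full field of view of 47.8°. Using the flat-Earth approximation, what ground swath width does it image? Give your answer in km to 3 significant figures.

Half-angle = 47.8°/2 = 23.9°.
Swath width ≈ 2h·tan(θ/2) = 2 × 1310 × tan(23.9°) = 1161.0 km.

1160 km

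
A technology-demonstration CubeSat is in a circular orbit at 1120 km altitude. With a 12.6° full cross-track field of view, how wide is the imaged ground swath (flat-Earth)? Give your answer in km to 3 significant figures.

247 km

Half-angle = 12.6°/2 = 6.3°.
Swath width ≈ 2h·tan(θ/2) = 2 × 1120 × tan(6.3°) = 247.3 km.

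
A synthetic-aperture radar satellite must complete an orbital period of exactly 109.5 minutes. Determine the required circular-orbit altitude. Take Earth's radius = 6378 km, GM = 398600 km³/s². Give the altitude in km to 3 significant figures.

T = 109.5 min = 6570.0 s.
From T = 2π√(a³/μ): a = (μ T²/4π²)^(1/3) = (398600 × 6570.0² / 4π²)^(1/3) = 7582 km.
Altitude h = a − R = 7582 − 6378 = 1204 km.

1200 km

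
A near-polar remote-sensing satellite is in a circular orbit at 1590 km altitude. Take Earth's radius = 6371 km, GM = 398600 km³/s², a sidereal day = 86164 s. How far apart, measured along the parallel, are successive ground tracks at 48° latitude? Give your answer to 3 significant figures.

2200 km

Semi-major axis a = 6371 + 1590 = 7961 km. Period T = 2π√(a³/μ) = 2π√(7961³/398600) = 7069.1 s = 117.82 min.
Node shift per orbit = (7069.1/86164) × 360° = 29.54°.
Equatorial spacing = 29.54 × 111.2 km/° = 3284 km.
At 48° latitude, spacing = 3284 × cos(48°) = 2198 km.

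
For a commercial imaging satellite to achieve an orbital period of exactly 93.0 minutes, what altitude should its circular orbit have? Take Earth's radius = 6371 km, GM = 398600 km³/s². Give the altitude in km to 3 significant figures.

429 km

T = 93.0 min = 5580.0 s.
From T = 2π√(a³/μ): a = (μ T²/4π²)^(1/3) = (398600 × 5580.0² / 4π²)^(1/3) = 6800 km.
Altitude h = a − R = 6800 − 6371 = 429 km.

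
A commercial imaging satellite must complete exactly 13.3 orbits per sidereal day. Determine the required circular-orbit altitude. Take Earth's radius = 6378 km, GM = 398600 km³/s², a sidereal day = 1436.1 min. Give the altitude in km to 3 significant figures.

Required period T = 86166 / 13.3 = 6478.6 s.
From T = 2π√(a³/μ): a = (μ T²/4π²)^(1/3) = (398600 × 6478.6² / 4π²)^(1/3) = 7511 km.
Altitude h = a − R = 7511 − 6378 = 1133 km.

1130 km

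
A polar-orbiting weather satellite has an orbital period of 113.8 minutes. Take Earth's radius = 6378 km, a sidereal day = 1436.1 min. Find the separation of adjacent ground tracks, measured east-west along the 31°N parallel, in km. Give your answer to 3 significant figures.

2720 km

T = 113.8 min = 6828.0 s.
Node shift per orbit = (6828.0/86166) × 360° = 28.53°.
Equatorial spacing = 28.53 × 111.3 km/° = 3176 km.
At 31° latitude, spacing = 3176 × cos(31°) = 2722 km.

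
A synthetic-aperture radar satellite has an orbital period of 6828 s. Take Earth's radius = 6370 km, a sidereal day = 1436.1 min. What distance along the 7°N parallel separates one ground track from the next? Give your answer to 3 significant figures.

Node shift per orbit = (6828.0/86166) × 360° = 28.53°.
Equatorial spacing = 28.53 × 111.2 km/° = 3172 km.
At 7° latitude, spacing = 3172 × cos(7°) = 3148 km.

3150 km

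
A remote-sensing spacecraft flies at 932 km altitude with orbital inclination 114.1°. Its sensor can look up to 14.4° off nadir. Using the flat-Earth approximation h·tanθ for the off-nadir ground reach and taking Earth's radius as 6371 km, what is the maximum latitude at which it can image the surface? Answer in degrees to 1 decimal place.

68.1°

Retrograde orbit: the ground track reaches ±(180° − i) = ±(180 − 114.1) = ±65.9°.
Sensor half-swath on the ground ≈ 932·tan(14.4°) = 239 km = 2.15° of latitude.
Maximum observable latitude ≈ 65.9 + 2.15 = 68.1°.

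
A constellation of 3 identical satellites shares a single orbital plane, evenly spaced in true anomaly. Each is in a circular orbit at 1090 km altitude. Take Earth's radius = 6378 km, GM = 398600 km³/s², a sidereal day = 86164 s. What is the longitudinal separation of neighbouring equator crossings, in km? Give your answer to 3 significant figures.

Semi-major axis a = 6378 + 1090 = 7468 km. Period T = 2π√(a³/μ) = 2π√(7468³/398600) = 6422.7 s = 107.05 min.
Single-satellite node shift = (6422.7/86164) × 360° = 26.83°.
With 3 satellites evenly phased, successive equator crossings are 26.83/3 = 8.945° apart.
That is 8.945 × 111.3 = 996 km at the equator.

996 km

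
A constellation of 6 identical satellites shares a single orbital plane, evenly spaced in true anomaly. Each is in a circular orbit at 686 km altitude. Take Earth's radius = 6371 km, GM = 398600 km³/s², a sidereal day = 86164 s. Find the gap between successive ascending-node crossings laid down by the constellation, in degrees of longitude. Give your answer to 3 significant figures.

Semi-major axis a = 6371 + 686 = 7057 km. Period T = 2π√(a³/μ) = 2π√(7057³/398600) = 5899.9 s = 98.33 min.
Single-satellite node shift = (5899.9/86164) × 360° = 24.65°.
With 6 satellites evenly phased, successive equator crossings are 24.65/6 = 4.108° apart.

4.11°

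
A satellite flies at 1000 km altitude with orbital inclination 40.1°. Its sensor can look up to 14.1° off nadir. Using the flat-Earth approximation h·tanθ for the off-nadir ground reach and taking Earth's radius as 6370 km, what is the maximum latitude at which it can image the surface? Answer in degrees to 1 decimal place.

42.4°

For a prograde orbit the ground track reaches latitude ±i = ±40.1°.
Sensor half-swath on the ground ≈ 1000·tan(14.1°) = 251 km = 2.26° of latitude.
Maximum observable latitude ≈ 40.1 + 2.26 = 42.4°.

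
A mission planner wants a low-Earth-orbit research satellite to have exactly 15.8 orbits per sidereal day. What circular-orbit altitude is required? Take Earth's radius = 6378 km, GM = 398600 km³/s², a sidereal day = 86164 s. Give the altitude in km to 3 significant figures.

318 km

Required period T = 86164 / 15.8 = 5453.4 s.
From T = 2π√(a³/μ): a = (μ T²/4π²)^(1/3) = (398600 × 5453.4² / 4π²)^(1/3) = 6696 km.
Altitude h = a − R = 6696 − 6378 = 318 km.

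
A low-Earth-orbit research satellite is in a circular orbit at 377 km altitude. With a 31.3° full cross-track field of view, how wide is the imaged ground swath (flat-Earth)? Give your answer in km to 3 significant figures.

211 km

Half-angle = 31.3°/2 = 15.65°.
Swath width ≈ 2h·tan(θ/2) = 2 × 377 × tan(15.65°) = 211.2 km.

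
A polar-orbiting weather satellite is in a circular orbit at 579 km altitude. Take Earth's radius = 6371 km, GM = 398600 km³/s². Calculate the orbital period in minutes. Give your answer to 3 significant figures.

96.1 min

Semi-major axis a = 6371 + 579 = 6950 km. Period T = 2π√(a³/μ) = 2π√(6950³/398600) = 5766.2 s = 96.10 min.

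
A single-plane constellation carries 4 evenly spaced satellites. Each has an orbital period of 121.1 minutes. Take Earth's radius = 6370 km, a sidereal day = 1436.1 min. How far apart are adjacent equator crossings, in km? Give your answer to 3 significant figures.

844 km

T = 121.1 min = 7266.0 s.
Single-satellite node shift = (7266.0/86166) × 360° = 30.36°.
With 4 satellites evenly phased, successive equator crossings are 30.36/4 = 7.589° apart.
That is 7.589 × 111.2 = 844 km at the equator.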